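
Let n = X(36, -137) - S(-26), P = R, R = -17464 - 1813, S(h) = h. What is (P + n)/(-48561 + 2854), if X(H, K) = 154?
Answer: 19097/45707 ≈ 0.41781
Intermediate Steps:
R = -19277
P = -19277
n = 180 (n = 154 - 1*(-26) = 154 + 26 = 180)
(P + n)/(-48561 + 2854) = (-19277 + 180)/(-48561 + 2854) = -19097/(-45707) = -19097*(-1/45707) = 19097/45707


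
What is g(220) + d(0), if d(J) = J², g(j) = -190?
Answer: -190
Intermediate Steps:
g(220) + d(0) = -190 + 0² = -190 + 0 = -190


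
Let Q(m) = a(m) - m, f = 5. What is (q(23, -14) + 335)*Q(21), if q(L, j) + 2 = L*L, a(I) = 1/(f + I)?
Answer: -234895/13 ≈ -18069.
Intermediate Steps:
a(I) = 1/(5 + I)
Q(m) = 1/(5 + m) - m
q(L, j) = -2 + L² (q(L, j) = -2 + L*L = -2 + L²)
(q(23, -14) + 335)*Q(21) = ((-2 + 23²) + 335)*((1 - 1*21*(5 + 21))/(5 + 21)) = ((-2 + 529) + 335)*((1 - 1*21*26)/26) = (527 + 335)*((1 - 546)/26) = 862*((1/26)*(-545)) = 862*(-545/26) = -234895/13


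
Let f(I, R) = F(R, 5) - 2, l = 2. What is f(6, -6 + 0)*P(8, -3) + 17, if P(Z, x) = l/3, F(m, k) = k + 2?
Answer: 61/3 ≈ 20.333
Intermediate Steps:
F(m, k) = 2 + k
f(I, R) = 5 (f(I, R) = (2 + 5) - 2 = 7 - 2 = 5)
P(Z, x) = 2/3
f(6, -6 + 0)*P(8, -3) + 17 = 5*(2/3) + 17 = 10/3 + 17 = 61/3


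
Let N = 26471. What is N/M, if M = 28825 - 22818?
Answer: 26471/6007 ≈ 4.4067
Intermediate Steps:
M = 6007
N/M = 26471/6007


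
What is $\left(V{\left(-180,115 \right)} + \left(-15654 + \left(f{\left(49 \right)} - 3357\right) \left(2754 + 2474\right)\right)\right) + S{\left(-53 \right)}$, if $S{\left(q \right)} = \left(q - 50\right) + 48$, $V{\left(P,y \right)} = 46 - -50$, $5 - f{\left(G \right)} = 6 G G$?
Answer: $-92854437$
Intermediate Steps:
$f{\left(G \right)} = 5 - 6 G^{2}$ ($f{\left(G \right)} = 5 - 6 G G = 5 - 6 G^{2}$)
$V{\left(P,y \right)} = 96$ ($V{\left(P,y \right)} = 46 + 50 = 96$)
$S{\left(q \right)} = -2 + q$ ($S{\left(q \right)} = \left(-50 + q\right) + 48 = -2 + q$)
$\left(V{\left(-180,115 \right)} + \left(-15654 + \left(f{\left(49 \right)} - 3357\right) \left(2754 + 2474\right)\right)\right) + S{\left(-53 \right)} = \left(96 + \left(-15654 + \left(\left(5 - 6 \cdot 49^{2}\right) - 3357\right) \left(2754 + 2474\right)\right)\right) - 55 = \left(96 + \left(-15654 + \left(\left(5 - 14406\right) - 3357\right) 5228\right)\right) - 55 = \left(96 + \left(-15654 + \left(-14401 - 3357\right) 5228\right)\right) - 55 = \left(96 - 92854478\right) - 55 = -92854382 - 55 = -92854437$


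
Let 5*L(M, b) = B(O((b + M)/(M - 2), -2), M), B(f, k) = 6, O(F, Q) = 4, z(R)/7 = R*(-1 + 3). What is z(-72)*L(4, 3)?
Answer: -6048/5 ≈ -1209.6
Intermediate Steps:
z(R) = 14*R (z(R) = 7*(R*(-1 + 3)) = 7*(R*2) = 7*(2*R) = 14*R)
L(M, b) = 6/5 (L(M, b) = (1/5)*6 = 6/5)
z(-72)*L(4, 3) = (14*(-72))*(6/5) = -1008*6/5 = -6048/5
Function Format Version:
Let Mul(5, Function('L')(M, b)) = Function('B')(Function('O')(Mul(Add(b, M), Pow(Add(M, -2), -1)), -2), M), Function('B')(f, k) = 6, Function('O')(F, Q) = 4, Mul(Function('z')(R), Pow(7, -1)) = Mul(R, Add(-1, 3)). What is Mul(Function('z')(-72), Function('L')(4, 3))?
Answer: Rational(-6048, 5) ≈ -1209.6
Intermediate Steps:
Function('z')(R) = Mul(14, R) (Function('z')(R) = Mul(7, Mul(R, Add(-1, 3))) = Mul(7, Mul(R, 2)) = Mul(7, Mul(2, R)) = Mul(14, R))
Function('L')(M, b) = Rational(6, 5) (Function('L')(M, b) = Mul(Rational(1, 5), 6) = Rational(6, 5))
Mul(Function('z')(-72), Function('L')(4, 3)) = Mul(Mul(14, -72), Rational(6, 5)) = Mul(-1008, Rational(6, 5)) = Rational(-6048, 5)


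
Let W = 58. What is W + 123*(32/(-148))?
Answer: 1162/37 ≈ 31.405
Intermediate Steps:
W + 123*(32/(-148)) = 58 + 123*(32/(-148)) = 58 + 123*(32*(-1/148)) = 58 + 123*(-8/37) = 58 - 984/37 = 1162/37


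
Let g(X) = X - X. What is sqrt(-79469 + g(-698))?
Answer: I*sqrt(79469) ≈ 281.9*I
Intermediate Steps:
g(X) = 0
sqrt(-79469 + g(-698)) = sqrt(-79469 + 0) = sqrt(-79469) = I*sqrt(79469)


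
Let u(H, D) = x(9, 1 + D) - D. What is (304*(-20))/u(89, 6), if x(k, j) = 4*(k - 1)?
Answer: -3040/13 ≈ -233.85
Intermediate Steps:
x(k, j) = -4 + 4*k (x(k, j) = 4*(-1 + k) = -4 + 4*k)
u(H, D) = 32 - D (u(H, D) = (-4 + 4*9) - D = (-4 + 36) - D = 32 - D)
(304*(-20))/u(89, 6) = (304*(-20))/(32 - 1*6) = -6080/(32 - 6) = -6080/26 = -6080*1/26 = -3040/13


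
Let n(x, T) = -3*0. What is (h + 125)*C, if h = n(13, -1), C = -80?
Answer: -10000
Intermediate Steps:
n(x, T) = 0
h = 0
(h + 125)*C = (0 + 125)*(-80) = 125*(-80) = -10000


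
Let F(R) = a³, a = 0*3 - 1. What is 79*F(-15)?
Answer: -79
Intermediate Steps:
a = -1 (a = 0 - 1 = -1)
F(R) = -1 (F(R) = (-1)³ = -1)
79*F(-15) = 79*(-1) = -79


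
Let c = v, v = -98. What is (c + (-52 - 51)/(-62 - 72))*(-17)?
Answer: 221493/134 ≈ 1652.9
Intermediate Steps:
c = -98
(c + (-52 - 51)/(-62 - 72))*(-17) = (-98 + (-52 - 51)/(-62 - 72))*(-17) = (-98 - 103/(-134))*(-17) = (-98 - 103*(-1/134))*(-17) = (-98 + 103/134)*(-17) = -13029/134*(-17) = 221493/134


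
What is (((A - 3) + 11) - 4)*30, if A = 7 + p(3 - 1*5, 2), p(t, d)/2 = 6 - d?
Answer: 570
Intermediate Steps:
p(t, d) = 12 - 2*d (p(t, d) = 2*(6 - d) = 12 - 2*d)
A = 15 (A = 7 + (12 - 2*2) = 7 + (12 - 4) = 7 + 8 = 15)
(((A - 3) + 11) - 4)*30 = (((15 - 3) + 11) - 4)*30 = ((12 + 11) - 4)*30 = (23 - 4)*30 = 19*30 = 570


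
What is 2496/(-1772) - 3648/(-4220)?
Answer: -254304/467365 ≈ -0.54412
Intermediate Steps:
2496/(-1772) - 3648/(-4220) = 2496*(-1/1772) - 3648*(-1/4220) = -624/443 + 912/1055 = -254304/467365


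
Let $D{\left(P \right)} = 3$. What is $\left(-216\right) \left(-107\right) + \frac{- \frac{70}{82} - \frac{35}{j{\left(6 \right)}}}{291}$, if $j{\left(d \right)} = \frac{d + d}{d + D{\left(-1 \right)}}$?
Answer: $\frac{1102992643}{47724} \approx 23112.0$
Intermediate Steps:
$j{\left(d \right)} = \frac{2 d}{3 + d}$ ($j{\left(d \right)} = \frac{d + d}{d + 3} = \frac{2 d}{3 + d}$)
$\left(-216\right) \left(-107\right) + \frac{- \frac{70}{82} - \frac{35}{j{\left(6 \right)}}}{291} = \left(-216\right) \left(-107\right) + \frac{- \frac{70}{82} - \frac{35}{2 \cdot 6 \frac{1}{3 + 6}}}{291} = 23112 + \left(\left(-70\right) \frac{1}{82} - \frac{35}{2 \cdot 6 \cdot \frac{1}{9}}\right) \frac{1}{291} = 23112 + \left(- \frac{35}{41} - \frac{35}{2 \cdot 6 \cdot \frac{1}{9}}\right) \frac{1}{291} = 23112 + \left(- \frac{35}{41} - \frac{35}{\frac{4}{3}}\right) \frac{1}{291} = 23112 + \left(- \frac{35}{41} - \frac{105}{4}\right) \frac{1}{291} = 23112 - \frac{4445}{47724} = \frac{1102992643}{47724}$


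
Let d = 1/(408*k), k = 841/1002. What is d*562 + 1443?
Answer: 41308069/28594 ≈ 1444.6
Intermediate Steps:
k = 841/1002 (k = 841*(1/1002) = 841/1002 ≈ 0.83932)
d = 167/57188 (d = 1/(408*(841/1002)) = (1/408)*(1002/841) = 167/57188 ≈ 0.0029202)
d*562 + 1443 = (167/57188)*562 + 1443 = 46927/28594 + 1443 = 41308069/28594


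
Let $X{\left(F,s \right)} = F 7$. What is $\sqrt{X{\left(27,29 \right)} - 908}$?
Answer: $i \sqrt{719} \approx 26.814 i$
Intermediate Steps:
$X{\left(F,s \right)} = 7 F$
$\sqrt{X{\left(27,29 \right)} - 908} = \sqrt{7 \cdot 27 - 908} = \sqrt{189 - 908} = \sqrt{-719} = i \sqrt{719}$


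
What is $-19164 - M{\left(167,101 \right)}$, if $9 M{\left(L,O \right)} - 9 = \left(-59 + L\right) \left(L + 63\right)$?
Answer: $-21925$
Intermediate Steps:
$M{\left(L,O \right)} = 1 + \frac{\left(-59 + L\right) \left(63 + L\right)}{9}$ ($M{\left(L,O \right)} = 1 + \frac{\left(-59 + L\right) \left(L + 63\right)}{9} = 1 + \frac{\left(-59 + L\right) \left(63 + L\right)}{9}$)
$-19164 - M{\left(167,101 \right)} = -19164 - \left(-412 + \frac{167^{2}}{9} + \frac{4}{9} \cdot 167\right) = -19164 - \left(-412 + \frac{1}{9} \cdot 27889 + \frac{668}{9}\right) = -19164 - \left(-412 + \frac{27889}{9} + \frac{668}{9}\right) = -19164 - 2761 = -21925$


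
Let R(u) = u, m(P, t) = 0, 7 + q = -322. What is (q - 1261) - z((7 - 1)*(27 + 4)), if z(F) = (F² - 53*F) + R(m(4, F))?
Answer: -26328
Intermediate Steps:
q = -329 (q = -7 - 322 = -329)
z(F) = F² - 53*F (z(F) = (F² - 53*F) + 0 = F² - 53*F)
(q - 1261) - z((7 - 1)*(27 + 4)) = (-329 - 1261) - (7 - 1)*(27 + 4)*(-53 + (7 - 1)*(27 + 4)) = -1590 - 6*31*(-53 + 6*31) = -1590 - 186*(-53 + 186) = -1590 - 186*133 = -1590 - 1*24738 = -1590 - 24738 = -26328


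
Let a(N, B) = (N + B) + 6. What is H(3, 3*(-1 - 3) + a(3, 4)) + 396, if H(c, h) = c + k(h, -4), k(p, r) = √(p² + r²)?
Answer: 399 + √17 ≈ 403.12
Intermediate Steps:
a(N, B) = 6 + B + N (a(N, B) = (B + N) + 6 = 6 + B + N)
H(c, h) = c + √(16 + h²) (H(c, h) = c + √(h² + (-4)²) = c + √(h² + 16) = c + √(16 + h²))
H(3, 3*(-1 - 3) + a(3, 4)) + 396 = (3 + √(16 + (3*(-1 - 3) + (6 + 4 + 3))²)) + 396 = (3 + √(16 + (3*(-4) + 13)²)) + 396 = (3 + √(16 + (-12 + 13)²)) + 396 = (3 + √(16 + 1²)) + 396 = (3 + √(16 + 1)) + 396 = (3 + √17) + 396 = 399 + √17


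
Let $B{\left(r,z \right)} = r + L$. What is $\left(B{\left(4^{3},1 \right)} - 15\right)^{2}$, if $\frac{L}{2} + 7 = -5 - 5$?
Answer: $225$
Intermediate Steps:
$L = -34$ ($L = -14 + 2 \left(-5 - 5\right) = -14 + 2 \left(-10\right) = -14 - 20 = -34$)
$B{\left(r,z \right)} = -34 + r$ ($B{\left(r,z \right)} = r - 34 = -34 + r$)
$\left(B{\left(4^{3},1 \right)} - 15\right)^{2} = \left(\left(-34 + 4^{3}\right) - 15\right)^{2} = \left(\left(-34 + 64\right) - 15\right)^{2} = \left(30 - 15\right)^{2} = 15^{2} = 225$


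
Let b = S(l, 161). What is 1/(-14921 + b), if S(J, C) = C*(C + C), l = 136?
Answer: 1/36921 ≈ 2.7085e-5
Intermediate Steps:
S(J, C) = 2*C² (S(J, C) = C*(2*C) = 2*C²)
b = 51842 (b = 2*161² = 2*25921 = 51842)
1/(-14921 + b) = 1/(-14921 + 51842) = 1/36921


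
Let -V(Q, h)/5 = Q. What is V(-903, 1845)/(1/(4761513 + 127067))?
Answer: 22071938700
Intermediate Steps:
V(Q, h) = -5*Q
V(-903, 1845)/(1/(4761513 + 127067)) = (-5*(-903))/(1/(4761513 + 127067)) = 4515/(1/4888580) = 4515*4888580 = 22071938700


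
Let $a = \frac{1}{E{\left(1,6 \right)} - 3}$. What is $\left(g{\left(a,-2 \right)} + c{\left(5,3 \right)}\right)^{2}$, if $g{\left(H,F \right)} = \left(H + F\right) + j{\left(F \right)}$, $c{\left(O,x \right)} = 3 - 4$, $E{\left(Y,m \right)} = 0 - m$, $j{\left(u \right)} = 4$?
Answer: $\frac{64}{81} \approx 0.79012$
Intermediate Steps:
$E{\left(Y,m \right)} = - m$
$c{\left(O,x \right)} = -1$ ($c{\left(O,x \right)} = 3 - 4 = -1$)
$a = - \frac{1}{9}$ ($a = \frac{1}{\left(-1\right) 6 - 3} = \frac{1}{-6 - 3} = \frac{1}{-9} = - \frac{1}{9} \approx -0.11111$)
$g{\left(H,F \right)} = 4 + F + H$ ($g{\left(H,F \right)} = \left(H + F\right) + 4 = \left(F + H\right) + 4 = 4 + F + H$)
$\left(g{\left(a,-2 \right)} + c{\left(5,3 \right)}\right)^{2} = \left(\left(4 - 2 - \frac{1}{9}\right) - 1\right)^{2} = \left(\frac{17}{9} - 1\right)^{2} = \left(\frac{8}{9}\right)^{2} = \frac{64}{81}$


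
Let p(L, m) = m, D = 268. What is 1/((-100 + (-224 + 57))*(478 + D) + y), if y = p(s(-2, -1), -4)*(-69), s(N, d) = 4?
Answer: -1/198906 ≈ -5.0275e-6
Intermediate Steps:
y = 276 (y = -4*(-69) = 276)
1/((-100 + (-224 + 57))*(478 + D) + y) = 1/((-100 + (-224 + 57))*(478 + 268) + 276) = 1/((-100 - 167)*746 + 276) = 1/(-267*746 + 276) = 1/(-199182 + 276) = 1/(-198906) = -1/198906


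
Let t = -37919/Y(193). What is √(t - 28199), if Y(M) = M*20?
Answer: 3*I*√11675005215/1930 ≈ 167.95*I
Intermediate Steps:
Y(M) = 20*M
t = -37919/3860 (t = -37919/(20*193) = -37919/3860 ≈ -9.8236)
√(t - 28199) = √(-37919/3860 - 28199) = √(-108886059/3860) = 3*I*√11675005215/1930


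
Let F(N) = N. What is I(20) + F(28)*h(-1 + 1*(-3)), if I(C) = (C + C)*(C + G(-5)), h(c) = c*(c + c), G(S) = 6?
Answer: 1936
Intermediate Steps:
h(c) = 2*c**2 (h(c) = c*(2*c) = 2*c**2)
I(C) = 2*C*(6 + C) (I(C) = (C + C)*(C + 6) = (2*C)*(6 + C) = 2*C*(6 + C))
I(20) + F(28)*h(-1 + 1*(-3)) = 2*20*(6 + 20) + 28*(2*(-1 + 1*(-3))**2) = 2*20*26 + 28*(2*(-1 - 3)**2) = 1040 + 28*(2*(-4)**2) = 1040 + 28*(2*16) = 1040 + 28*32 = 1040 + 896 = 1936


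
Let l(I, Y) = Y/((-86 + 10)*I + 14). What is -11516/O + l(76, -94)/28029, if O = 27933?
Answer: -309977841811/751877672739 ≈ -0.41227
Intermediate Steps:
l(I, Y) = Y/(14 - 76*I) (l(I, Y) = Y/(-76*I + 14) = Y/(14 - 76*I))
-11516/O + l(76, -94)/28029 = -11516/27933 - 1*(-94)/(-14 + 76*76)/28029 = -11516*1/27933 - 1*(-94)/(-14 + 5776)*(1/28029) = -11516/27933 - 1*(-94)/5762*(1/28029) = -11516/27933 - 1*(-94)*1/5762*(1/28029) = -11516/27933 + (47/2881)*(1/28029) = -11516/27933 + 47/80751549 = -309977841811/751877672739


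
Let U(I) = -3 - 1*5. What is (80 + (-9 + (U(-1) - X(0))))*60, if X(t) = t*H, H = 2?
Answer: 3780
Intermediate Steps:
X(t) = 2*t (X(t) = t*2 = 2*t)
U(I) = -8 (U(I) = -3 - 5 = -8)
(80 + (-9 + (U(-1) - X(0))))*60 = (80 + (-9 + (-8 - 2*0)))*60 = (80 + (-9 + (-8 - 1*0)))*60 = (80 + (-9 + (-8 + 0)))*60 = (80 + (-9 - 8))*60 = (80 - 17)*60 = 63*60 = 3780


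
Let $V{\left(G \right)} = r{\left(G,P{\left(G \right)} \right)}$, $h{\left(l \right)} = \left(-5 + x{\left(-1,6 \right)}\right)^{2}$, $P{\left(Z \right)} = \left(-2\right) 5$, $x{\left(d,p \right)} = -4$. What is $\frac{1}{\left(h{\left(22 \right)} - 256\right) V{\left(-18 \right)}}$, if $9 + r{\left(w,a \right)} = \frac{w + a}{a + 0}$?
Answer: $\frac{1}{1085} \approx 0.00092166$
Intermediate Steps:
$P{\left(Z \right)} = -10$
$h{\left(l \right)} = 81$ ($h{\left(l \right)} = \left(-5 - 4\right)^{2} = \left(-9\right)^{2} = 81$)
$r{\left(w,a \right)} = -9 + \frac{a + w}{a}$ ($r{\left(w,a \right)} = -9 + \frac{w + a}{a + 0} = -9 + \frac{a + w}{a}$)
$V{\left(G \right)} = -8 - \frac{G}{10}$ ($V{\left(G \right)} = -8 + \frac{G}{-10} = -8 + G \left(- \frac{1}{10}\right) = -8 - \frac{G}{10}$)
$\frac{1}{\left(h{\left(22 \right)} - 256\right) V{\left(-18 \right)}} = \frac{1}{\left(81 - 256\right) \left(-8 - - \frac{9}{5}\right)} = \frac{1}{\left(-175\right) \left(-8 + \frac{9}{5}\right)} = \frac{1}{\left(-175\right) \left(- \frac{31}{5}\right)} = \frac{1}{1085}$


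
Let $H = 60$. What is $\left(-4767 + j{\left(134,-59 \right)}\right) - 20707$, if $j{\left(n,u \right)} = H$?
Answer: $-25414$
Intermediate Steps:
$j{\left(n,u \right)} = 60$
$\left(-4767 + j{\left(134,-59 \right)}\right) - 20707 = \left(-4767 + 60\right) - 20707 = -4707 - 20707 = -25414$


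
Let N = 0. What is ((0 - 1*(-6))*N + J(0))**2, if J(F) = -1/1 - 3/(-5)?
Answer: 4/25 ≈ 0.16000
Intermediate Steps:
J(F) = -2/5 (J(F) = -1*1 - 3*(-1/5) = -1 + 3/5 = -2/5)
((0 - 1*(-6))*N + J(0))**2 = ((0 - 1*(-6))*0 - 2/5)**2 = ((0 + 6)*0 - 2/5)**2 = (6*0 - 2/5)**2 = (0 - 2/5)**2 = (-2/5)**2 = 4/25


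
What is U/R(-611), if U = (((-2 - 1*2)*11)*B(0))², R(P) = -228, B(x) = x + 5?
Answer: -12100/57 ≈ -212.28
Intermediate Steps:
B(x) = 5 + x
U = 48400 (U = (((-2 - 1*2)*11)*(5 + 0))² = (((-2 - 2)*11)*5)² = (-4*11*5)² = (-44*5)² = (-220)² = 48400)
U/R(-611) = 48400/(-228) = 48400*(-1/228) = -12100/57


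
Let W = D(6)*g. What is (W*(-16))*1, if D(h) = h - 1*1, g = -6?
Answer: 480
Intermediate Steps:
D(h) = -1 + h (D(h) = h - 1 = -1 + h)
W = -30 (W = (-1 + 6)*(-6) = 5*(-6) = -30)
(W*(-16))*1 = -30*(-16)*1 = 480*1 = 480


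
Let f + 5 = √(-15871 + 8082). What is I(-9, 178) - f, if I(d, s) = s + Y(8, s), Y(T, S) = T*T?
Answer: 247 - I*√7789 ≈ 247.0 - 88.255*I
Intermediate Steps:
f = -5 + I*√7789 (f = -5 + √(-15871 + 8082) = -5 + √(-7789) = -5 + I*√7789 ≈ -5.0 + 88.255*I)
Y(T, S) = T²
I(d, s) = 64 + s (I(d, s) = s + 8² = s + 64 = 64 + s)
I(-9, 178) - f = (64 + 178) - (-5 + I*√7789) = 242 + (5 - I*√7789) = 247 - I*√7789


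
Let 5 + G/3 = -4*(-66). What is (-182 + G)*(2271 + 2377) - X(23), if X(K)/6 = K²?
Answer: 2762386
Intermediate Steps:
G = 777 (G = -15 + 3*(-4*(-66)) = -15 + 3*264 = -15 + 792 = 777)
X(K) = 6*K²
(-182 + G)*(2271 + 2377) - X(23) = (-182 + 777)*(2271 + 2377) - 6*23² = 595*4648 - 6*529 = 2765560 - 1*3174 = 2765560 - 3174 = 2762386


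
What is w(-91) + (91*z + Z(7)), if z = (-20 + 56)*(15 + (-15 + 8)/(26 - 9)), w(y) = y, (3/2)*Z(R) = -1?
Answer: 2432669/51 ≈ 47699.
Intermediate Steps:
Z(R) = -⅔ (Z(R) = (⅔)*(-1) = -⅔)
z = 8928/17 (z = 36*(15 - 7/17) = 36*(248/17) = 8928/17 ≈ 525.18)
w(-91) + (91*z + Z(7)) = -91 + (91*(8928/17) - ⅔) = -91 + (812448/17 - ⅔) = -91 + 2437310/51 = 2432669/51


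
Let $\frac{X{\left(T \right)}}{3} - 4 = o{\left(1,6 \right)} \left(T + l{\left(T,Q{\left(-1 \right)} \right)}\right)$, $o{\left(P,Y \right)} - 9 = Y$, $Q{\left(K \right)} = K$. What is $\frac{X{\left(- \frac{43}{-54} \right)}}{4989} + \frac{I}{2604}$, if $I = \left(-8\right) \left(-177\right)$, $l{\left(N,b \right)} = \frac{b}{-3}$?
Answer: $\frac{3614021}{6495678} \approx 0.55637$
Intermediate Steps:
$o{\left(P,Y \right)} = 9 + Y$
$l{\left(N,b \right)} = - \frac{b}{3}$ ($l{\left(N,b \right)} = b \left(- \frac{1}{3}\right) = - \frac{b}{3}$)
$X{\left(T \right)} = 27 + 45 T$ ($X{\left(T \right)} = 12 + 3 \left(9 + 6\right) \left(T - - \frac{1}{3}\right) = 12 + 3 \cdot 15 \left(T + \frac{1}{3}\right) = 12 + 3 \cdot 15 \left(\frac{1}{3} + T\right) = 12 + 3 \left(5 + 15 T\right) = 12 + \left(15 + 45 T\right) = 27 + 45 T$)
$I = 1416$
$\frac{X{\left(- \frac{43}{-54} \right)}}{4989} + \frac{I}{2604} = \frac{27 + 45 \left(- \frac{43}{-54}\right)}{4989} + \frac{1416}{2604} = \left(27 + 45 \left(\left(-43\right) \left(- \frac{1}{54}\right)\right)\right) \frac{1}{4989} + 1416 \cdot \frac{1}{2604} = \left(27 + 45 \cdot \frac{43}{54}\right) \frac{1}{4989} + \frac{118}{217} = \left(27 + \frac{215}{6}\right) \frac{1}{4989} + \frac{118}{217} = \frac{377}{6} \cdot \frac{1}{4989} + \frac{118}{217} = \frac{377}{29934} + \frac{118}{217} = \frac{3614021}{6495678}$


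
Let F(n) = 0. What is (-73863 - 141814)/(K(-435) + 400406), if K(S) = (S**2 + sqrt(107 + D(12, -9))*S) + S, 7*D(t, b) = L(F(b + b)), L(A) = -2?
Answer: -80866561804/220902012167 - 25587135*sqrt(581)/220902012167 ≈ -0.36887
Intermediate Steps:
D(t, b) = -2/7 (D(t, b) = (1/7)*(-2) = -2/7)
K(S) = S + S**2 + 3*S*sqrt(581)/7 (K(S) = (S**2 + sqrt(107 - 2/7)*S) + S = (S**2 + sqrt(747/7)*S) + S = (S**2 + (3*sqrt(581)/7)*S) + S = (S**2 + 3*S*sqrt(581)/7) + S = S + S**2 + 3*S*sqrt(581)/7)
(-73863 - 141814)/(K(-435) + 400406) = (-73863 - 141814)/((1/7)*(-435)*(7 + 3*sqrt(581) + 7*(-435)) + 400406) = -215677/((1/7)*(-435)*(7 + 3*sqrt(581) - 3045) + 400406) = -215677/((1/7)*(-435)*(-3038 + 3*sqrt(581)) + 400406) = -215677/((188790 - 1305*sqrt(581)/7) + 400406) = -215677/(589196 - 1305*sqrt(581)/7)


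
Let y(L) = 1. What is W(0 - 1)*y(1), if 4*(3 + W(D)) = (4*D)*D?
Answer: -2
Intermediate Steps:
W(D) = -3 + D² (W(D) = -3 + ((4*D)*D)/4 = -3 + (4*D²)/4 = -3 + D²)
W(0 - 1)*y(1) = (-3 + (0 - 1)²)*1 = (-3 + (-1)²)*1 = (-3 + 1)*1 = -2*1 = -2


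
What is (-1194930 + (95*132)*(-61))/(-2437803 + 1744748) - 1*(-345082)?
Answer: 4348413916/12601 ≈ 3.4509e+5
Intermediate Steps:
(-1194930 + (95*132)*(-61))/(-2437803 + 1744748) - 1*(-345082) = (-1194930 + 12540*(-61))/(-693055) + 345082 = (-1194930 - 764940)*(-1/693055) + 345082 = -1959870*(-1/693055) + 345082 = 35634/12601 + 345082 = 4348413916/12601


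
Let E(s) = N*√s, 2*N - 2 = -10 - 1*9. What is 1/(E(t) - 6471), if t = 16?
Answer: -1/6505 ≈ -0.00015373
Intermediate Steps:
N = -17/2 (N = 1 + (-10 - 1*9)/2 = 1 + (-10 - 9)/2 = 1 + (½)*(-19) = 1 - 19/2 = -17/2 ≈ -8.5000)
E(s) = -17*√s/2
1/(E(t) - 6471) = 1/(-17*√16/2 - 6471) = 1/(-17/2*4 - 6471) = 1/(-34 - 6471) = 1/(-6505) = -1/6505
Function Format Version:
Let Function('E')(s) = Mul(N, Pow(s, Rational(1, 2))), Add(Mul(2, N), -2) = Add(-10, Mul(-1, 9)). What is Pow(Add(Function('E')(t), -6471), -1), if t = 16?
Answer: Rational(-1, 6505) ≈ -0.00015373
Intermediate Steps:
N = Rational(-17, 2) (N = Add(1, Mul(Rational(1, 2), Add(-10, Mul(-1, 9)))) = Add(1, Mul(Rational(1, 2), Add(-10, -9))) = Add(1, Mul(Rational(1, 2), -19)) = Add(1, Rational(-19, 2)) = Rational(-17, 2) ≈ -8.5000)
Function('E')(s) = Mul(Rational(-17, 2), Pow(s, Rational(1, 2)))
Pow(Add(Function('E')(t), -6471), -1) = Pow(Add(Mul(Rational(-17, 2), Pow(16, Rational(1, 2))), -6471), -1) = Pow(Add(Mul(Rational(-17, 2), 4), -6471), -1) = Pow(Add(-34, -6471), -1) = Pow(-6505, -1) = Rational(-1, 6505)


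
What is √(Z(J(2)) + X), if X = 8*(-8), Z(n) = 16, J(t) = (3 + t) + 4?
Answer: 4*I*√3 ≈ 6.9282*I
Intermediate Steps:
J(t) = 7 + t
X = -64
√(Z(J(2)) + X) = √(16 - 64) = √(-48) = 4*I*√3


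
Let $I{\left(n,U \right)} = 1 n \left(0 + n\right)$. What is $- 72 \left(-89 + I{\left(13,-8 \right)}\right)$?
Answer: $-5760$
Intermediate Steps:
$I{\left(n,U \right)} = n^{2}$ ($I{\left(n,U \right)} = n n = n^{2}$)
$- 72 \left(-89 + I{\left(13,-8 \right)}\right) = - 72 \left(-89 + 13^{2}\right) = - 72 \left(-89 + 169\right) = \left(-72\right) 80 = -5760$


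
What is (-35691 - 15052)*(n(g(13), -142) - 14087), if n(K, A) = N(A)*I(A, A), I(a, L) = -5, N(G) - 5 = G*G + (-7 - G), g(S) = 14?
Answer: 5866246001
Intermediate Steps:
N(G) = -2 + G² - G (N(G) = 5 + (G*G + (-7 - G)) = 5 + (G² + (-7 - G)) = 5 + (-7 + G² - G) = -2 + G² - G)
n(K, A) = 10 - 5*A² + 5*A (n(K, A) = (-2 + A² - A)*(-5) = 10 - 5*A² + 5*A)
(-35691 - 15052)*(n(g(13), -142) - 14087) = (-35691 - 15052)*((10 - 5*(-142)² + 5*(-142)) - 14087) = -50743*((10 - 5*20164 - 710) - 14087) = -50743*((10 - 100820 - 710) - 14087) = -50743*(-101520 - 14087) = -50743*(-115607) = 5866246001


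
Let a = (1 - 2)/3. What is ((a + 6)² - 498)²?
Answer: 17581249/81 ≈ 2.1705e+5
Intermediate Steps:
a = -⅓ (a = -1*⅓ = -⅓ ≈ -0.33333)
((a + 6)² - 498)² = ((-⅓ + 6)² - 498)² = ((17/3)² - 498)² = (289/9 - 498)² = (-4193/9)² = 17581249/81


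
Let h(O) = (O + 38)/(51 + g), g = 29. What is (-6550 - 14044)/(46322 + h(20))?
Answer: -823760/1852909 ≈ -0.44458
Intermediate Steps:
h(O) = 19/40 + O/80 (h(O) = (O + 38)/(51 + 29) = (38 + O)/80 = (38 + O)*(1/80) = 19/40 + O/80)
(-6550 - 14044)/(46322 + h(20)) = (-6550 - 14044)/(46322 + (19/40 + (1/80)*20)) = -20594/(46322 + (19/40 + 1/4)) = -20594/(46322 + 29/40) = -20594/1852909/40 = -20594*40/1852909 = -823760/1852909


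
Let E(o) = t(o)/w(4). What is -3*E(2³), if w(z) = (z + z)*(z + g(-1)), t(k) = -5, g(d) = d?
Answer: 5/8 ≈ 0.62500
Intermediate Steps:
w(z) = 2*z*(-1 + z) (w(z) = (z + z)*(z - 1) = (2*z)*(-1 + z) = 2*z*(-1 + z))
E(o) = -5/24 (E(o) = -5*1/(8*(-1 + 4)) = -5/(2*4*3) = -5/24)
-3*E(2³) = -3*(-5/24) = 5/8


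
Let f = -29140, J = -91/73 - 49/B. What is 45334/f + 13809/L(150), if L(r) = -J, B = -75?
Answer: 550740332167/23661680 ≈ 23276.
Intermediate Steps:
J = -3248/5475 (J = -91/73 - 49/(-75) = -91*1/73 - 49*(-1/75) = -91/73 + 49/75 = -3248/5475 ≈ -0.59324)
L(r) = 3248/5475 (L(r) = -1*(-3248/5475) = 3248/5475)
45334/f + 13809/L(150) = 45334/(-29140) + 13809/(3248/5475) = 45334*(-1/29140) + 13809*(5475/3248) = -22667/14570 + 75604275/3248 = 550740332167/23661680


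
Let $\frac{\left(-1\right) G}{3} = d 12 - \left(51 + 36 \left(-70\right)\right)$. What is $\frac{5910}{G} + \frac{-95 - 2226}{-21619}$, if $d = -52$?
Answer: $- \frac{7661437}{7977411} \approx -0.96039$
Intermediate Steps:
$G = -5535$ ($G = - 3 \left(\left(-52\right) 12 - \left(51 + 36 \left(-70\right)\right)\right) = - 3 \left(-624 - \left(51 - 2520\right)\right) = - 3 \left(-624 - -2469\right) = - 3 \left(-624 + 2469\right) = \left(-3\right) 1845 = -5535$)
$\frac{5910}{G} + \frac{-95 - 2226}{-21619} = \frac{5910}{-5535} + \frac{-95 - 2226}{-21619} = 5910 \left(- \frac{1}{5535}\right) + \left(-95 - 2226\right) \left(- \frac{1}{21619}\right) = - \frac{394}{369} - - \frac{2321}{21619} = - \frac{394}{369} + \frac{2321}{21619} = - \frac{7661437}{7977411}$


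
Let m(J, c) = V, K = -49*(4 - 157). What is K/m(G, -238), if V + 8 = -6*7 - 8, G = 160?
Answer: -7497/58 ≈ -129.26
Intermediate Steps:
K = 7497 (K = -49*(-153) = 7497)
V = -58 (V = -8 + (-6*7 - 8) = -8 + (-42 - 8) = -8 - 50 = -58)
m(J, c) = -58
K/m(G, -238) = 7497/(-58) = 7497*(-1/58) = -7497/58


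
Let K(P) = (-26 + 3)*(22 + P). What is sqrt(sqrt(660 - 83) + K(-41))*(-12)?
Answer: -12*sqrt(437 + sqrt(577)) ≈ -257.66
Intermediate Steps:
K(P) = -506 - 23*P (K(P) = -23*(22 + P) = -506 - 23*P)
sqrt(sqrt(660 - 83) + K(-41))*(-12) = sqrt(sqrt(660 - 83) + (-506 - 23*(-41)))*(-12) = sqrt(sqrt(577) + (-506 + 943))*(-12) = sqrt(sqrt(577) + 437)*(-12) = sqrt(437 + sqrt(577))*(-12) = -12*sqrt(437 + sqrt(577))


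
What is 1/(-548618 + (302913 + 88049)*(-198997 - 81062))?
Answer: -1/109492975376 ≈ -9.1330e-12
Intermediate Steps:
1/(-548618 + (302913 + 88049)*(-198997 - 81062)) = 1/(-548618 + 390962*(-280059)) = 1/(-548618 - 109492426758) = 1/(-109492975376) = -1/109492975376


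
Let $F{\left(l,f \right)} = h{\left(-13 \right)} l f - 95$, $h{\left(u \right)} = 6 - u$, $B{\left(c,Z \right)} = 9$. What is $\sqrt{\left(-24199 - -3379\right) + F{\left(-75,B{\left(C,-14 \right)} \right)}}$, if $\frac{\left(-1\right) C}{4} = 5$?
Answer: $2 i \sqrt{8435} \approx 183.68 i$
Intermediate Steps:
$C = -20$ ($C = \left(-4\right) 5 = -20$)
$F{\left(l,f \right)} = -95 + 19 f l$ ($F{\left(l,f \right)} = \left(6 - -13\right) l f - 95 = \left(6 + 13\right) l f - 95 = 19 l f - 95 = 19 f l - 95 = -95 + 19 f l$)
$\sqrt{\left(-24199 - -3379\right) + F{\left(-75,B{\left(C,-14 \right)} \right)}} = \sqrt{\left(-24199 - -3379\right) + \left(-95 + 19 \cdot 9 \left(-75\right)\right)} = \sqrt{\left(-24199 + 3379\right) - 12920} = \sqrt{-20820 - 12920} = \sqrt{-33740} = 2 i \sqrt{8435}$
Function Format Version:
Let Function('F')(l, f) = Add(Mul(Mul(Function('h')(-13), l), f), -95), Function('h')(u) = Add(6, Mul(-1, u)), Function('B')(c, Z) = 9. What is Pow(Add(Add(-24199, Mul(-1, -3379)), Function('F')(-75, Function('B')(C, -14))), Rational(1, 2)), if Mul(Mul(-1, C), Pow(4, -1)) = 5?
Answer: Mul(2, I, Pow(8435, Rational(1, 2))) ≈ Mul(183.68, I)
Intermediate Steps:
C = -20 (C = Mul(-4, 5) = -20)
Function('F')(l, f) = Add(-95, Mul(19, f, l)) (Function('F')(l, f) = Add(Mul(Mul(Add(6, Mul(-1, -13)), l), f), -95) = Add(Mul(Mul(Add(6, 13), l), f), -95) = Add(Mul(Mul(19, l), f), -95) = Add(Mul(19, f, l), -95) = Add(-95, Mul(19, f, l)))
Pow(Add(Add(-24199, Mul(-1, -3379)), Function('F')(-75, Function('B')(C, -14))), Rational(1, 2)) = Pow(Add(Add(-24199, Mul(-1, -3379)), Add(-95, Mul(19, 9, -75))), Rational(1, 2)) = Pow(Add(Add(-24199, 3379), Add(-95, -12825)), Rational(1, 2)) = Pow(Add(-20820, -12920), Rational(1, 2)) = Pow(-33740, Rational(1, 2)) = Mul(2, I, Pow(8435, Rational(1, 2)))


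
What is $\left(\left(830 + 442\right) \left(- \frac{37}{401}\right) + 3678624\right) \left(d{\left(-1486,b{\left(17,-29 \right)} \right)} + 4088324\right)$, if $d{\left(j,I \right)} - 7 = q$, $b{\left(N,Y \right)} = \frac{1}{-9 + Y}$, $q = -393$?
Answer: $\frac{6030040327048080}{401} \approx 1.5038 \cdot 10^{13}$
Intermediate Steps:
$d{\left(j,I \right)} = -386$ ($d{\left(j,I \right)} = 7 - 393 = -386$)
$\left(\left(830 + 442\right) \left(- \frac{37}{401}\right) + 3678624\right) \left(d{\left(-1486,b{\left(17,-29 \right)} \right)} + 4088324\right) = \left(\left(830 + 442\right) \left(- \frac{37}{401}\right) + 3678624\right) \left(-386 + 4088324\right) = \left(1272 \left(\left(-37\right) \frac{1}{401}\right) + 3678624\right) 4087938 = \left(1272 \left(- \frac{37}{401}\right) + 3678624\right) 4087938 = \left(- \frac{47064}{401} + 3678624\right) 4087938 = \frac{1475081160}{401} \cdot 4087938 = \frac{6030040327048080}{401}$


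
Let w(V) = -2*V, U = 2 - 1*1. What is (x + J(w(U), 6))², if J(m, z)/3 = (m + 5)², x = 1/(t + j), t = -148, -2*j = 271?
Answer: 234304249/321489 ≈ 728.81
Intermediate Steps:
j = -271/2 (j = -½*271 = -271/2 ≈ -135.50)
U = 1 (U = 2 - 1 = 1)
x = -2/567 (x = 1/(-148 - 271/2) = 1/(-567/2) = -2/567 ≈ -0.0035273)
J(m, z) = 3*(5 + m)² (J(m, z) = 3*(m + 5)² = 3*(5 + m)²)
(x + J(w(U), 6))² = (-2/567 + 3*(5 - 2*1)²)² = (-2/567 + 3*(5 - 2)²)² = (-2/567 + 3*3²)² = (-2/567 + 3*9)² = (-2/567 + 27)² = (15307/567)² = 234304249/321489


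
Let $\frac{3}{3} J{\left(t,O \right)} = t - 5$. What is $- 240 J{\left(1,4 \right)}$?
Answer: $960$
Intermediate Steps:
$J{\left(t,O \right)} = -5 + t$ ($J{\left(t,O \right)} = t - 5 = -5 + t$)
$- 240 J{\left(1,4 \right)} = - 240 \left(-5 + 1\right) = \left(-240\right) \left(-4\right) = 960$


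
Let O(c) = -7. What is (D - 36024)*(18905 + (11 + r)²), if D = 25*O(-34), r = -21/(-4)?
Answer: -11102414295/16 ≈ -6.9390e+8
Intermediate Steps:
r = 21/4 (r = -21*(-¼) = 21/4 ≈ 5.2500)
D = -175 (D = 25*(-7) = -175)
(D - 36024)*(18905 + (11 + r)²) = (-175 - 36024)*(18905 + (11 + 21/4)²) = -36199*(18905 + (65/4)²) = -36199*(18905 + 4225/16) = -36199*306705/16 = -11102414295/16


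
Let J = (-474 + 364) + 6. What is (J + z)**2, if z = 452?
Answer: 121104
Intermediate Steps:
J = -104 (J = -110 + 6 = -104)
(J + z)**2 = (-104 + 452)**2 = 348**2 = 121104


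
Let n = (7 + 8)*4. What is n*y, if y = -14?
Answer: -840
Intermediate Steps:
n = 60 (n = 15*4 = 60)
n*y = 60*(-14) = -840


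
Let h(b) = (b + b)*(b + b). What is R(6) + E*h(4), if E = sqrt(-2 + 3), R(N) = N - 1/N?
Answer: 419/6 ≈ 69.833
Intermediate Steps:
E = 1 (E = sqrt(1) = 1)
h(b) = 4*b**2 (h(b) = (2*b)*(2*b) = 4*b**2)
R(6) + E*h(4) = (6 - 1/6) + 1*(4*4**2) = (6 - 1*1/6) + 1*(4*16) = (6 - 1/6) + 1*64 = 35/6 + 64 = 419/6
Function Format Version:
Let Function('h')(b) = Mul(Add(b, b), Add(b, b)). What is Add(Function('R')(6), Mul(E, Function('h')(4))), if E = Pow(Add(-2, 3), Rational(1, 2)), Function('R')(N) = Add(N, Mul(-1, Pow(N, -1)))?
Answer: Rational(419, 6) ≈ 69.833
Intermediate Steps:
E = 1 (E = Pow(1, Rational(1, 2)) = 1)
Function('h')(b) = Mul(4, Pow(b, 2)) (Function('h')(b) = Mul(Mul(2, b), Mul(2, b)) = Mul(4, Pow(b, 2)))
Add(Function('R')(6), Mul(E, Function('h')(4))) = Add(Add(6, Mul(-1, Pow(6, -1))), Mul(1, Mul(4, Pow(4, 2)))) = Add(Add(6, Mul(-1, Rational(1, 6))), Mul(1, Mul(4, 16))) = Add(Add(6, Rational(-1, 6)), Mul(1, 64)) = Add(Rational(35, 6), 64) = Rational(419, 6)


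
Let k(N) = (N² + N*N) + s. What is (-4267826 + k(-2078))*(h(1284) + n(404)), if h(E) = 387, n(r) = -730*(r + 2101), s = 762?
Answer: -7987871186352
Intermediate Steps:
k(N) = 762 + 2*N² (k(N) = (N² + N*N) + 762 = (N² + N²) + 762 = 2*N² + 762 = 762 + 2*N²)
n(r) = -1533730 - 730*r (n(r) = -730*(2101 + r) = -1533730 - 730*r)
(-4267826 + k(-2078))*(h(1284) + n(404)) = (-4267826 + (762 + 2*(-2078)²))*(387 + (-1533730 - 730*404)) = (-4267826 + (762 + 2*4318084))*(387 + (-1533730 - 294920)) = (-4267826 + (762 + 8636168))*(387 - 1828650) = (-4267826 + 8636930)*(-1828263) = 4369104*(-1828263) = -7987871186352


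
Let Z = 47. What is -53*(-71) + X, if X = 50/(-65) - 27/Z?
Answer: 2298372/611 ≈ 3761.7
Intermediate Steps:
X = -821/611 (X = 50/(-65) - 27/47 = 50*(-1/65) - 27*1/47 = -10/13 - 27/47 = -821/611 ≈ -1.3437)
-53*(-71) + X = -53*(-71) - 821/611 = 3763 - 821/611 = 2298372/611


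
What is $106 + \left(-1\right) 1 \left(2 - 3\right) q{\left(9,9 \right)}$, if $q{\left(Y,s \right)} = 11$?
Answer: $117$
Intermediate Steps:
$106 + \left(-1\right) 1 \left(2 - 3\right) q{\left(9,9 \right)} = 106 + \left(-1\right) 1 \left(2 - 3\right) 11 = 106 + \left(-1\right) \left(-1\right) 11 = 106 + 1 \cdot 11 = 106 + 11 = 117$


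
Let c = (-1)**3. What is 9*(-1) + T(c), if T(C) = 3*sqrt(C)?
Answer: -9 + 3*I ≈ -9.0 + 3.0*I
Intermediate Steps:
c = -1
9*(-1) + T(c) = 9*(-1) + 3*sqrt(-1) = -9 + 3*I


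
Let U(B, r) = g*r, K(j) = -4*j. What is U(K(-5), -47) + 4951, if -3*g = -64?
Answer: 11845/3 ≈ 3948.3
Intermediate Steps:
g = 64/3 (g = -⅓*(-64) = 64/3 ≈ 21.333)
U(B, r) = 64*r/3
U(K(-5), -47) + 4951 = (64/3)*(-47) + 4951 = -3008/3 + 4951 = 11845/3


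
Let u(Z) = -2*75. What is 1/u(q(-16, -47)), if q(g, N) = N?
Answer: -1/150 ≈ -0.0066667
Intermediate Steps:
u(Z) = -150
1/u(q(-16, -47)) = 1/(-150) = -1/150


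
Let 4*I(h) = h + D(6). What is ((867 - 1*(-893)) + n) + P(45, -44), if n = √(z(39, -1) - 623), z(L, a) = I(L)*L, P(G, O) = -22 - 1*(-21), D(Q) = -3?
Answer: 1759 + 4*I*√17 ≈ 1759.0 + 16.492*I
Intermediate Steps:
I(h) = -¾ + h/4 (I(h) = (h - 3)/4 = (-3 + h)/4 = -¾ + h/4)
P(G, O) = -1 (P(G, O) = -22 + 21 = -1)
z(L, a) = L*(-¾ + L/4) (z(L, a) = (-¾ + L/4)*L = L*(-¾ + L/4))
n = 4*I*√17 (n = √((¼)*39*(-3 + 39) - 623) = √((¼)*39*36 - 623) = √(351 - 623) = √(-272) = 4*I*√17 ≈ 16.492*I)
((867 - 1*(-893)) + n) + P(45, -44) = ((867 - 1*(-893)) + 4*I*√17) - 1 = ((867 + 893) + 4*I*√17) - 1 = (1760 + 4*I*√17) - 1 = 1759 + 4*I*√17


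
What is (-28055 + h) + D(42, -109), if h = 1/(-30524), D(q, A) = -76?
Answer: -858670645/30524 ≈ -28131.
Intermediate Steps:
h = -1/30524 ≈ -3.2761e-5
(-28055 + h) + D(42, -109) = (-28055 - 1/30524) - 76 = -856350821/30524 - 76 = -858670645/30524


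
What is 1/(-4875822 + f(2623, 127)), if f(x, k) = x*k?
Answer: -1/4542701 ≈ -2.2013e-7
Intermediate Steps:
f(x, k) = k*x
1/(-4875822 + f(2623, 127)) = 1/(-4875822 + 127*2623) = 1/(-4875822 + 333121) = 1/(-4542701) = -1/4542701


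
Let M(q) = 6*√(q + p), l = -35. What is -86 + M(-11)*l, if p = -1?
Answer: -86 - 420*I*√3 ≈ -86.0 - 727.46*I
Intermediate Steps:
M(q) = 6*√(-1 + q) (M(q) = 6*√(q - 1) = 6*√(-1 + q))
-86 + M(-11)*l = -86 + (6*√(-1 - 11))*(-35) = -86 + (6*√(-12))*(-35) = -86 + (6*(2*I*√3))*(-35) = -86 + (12*I*√3)*(-35) = -86 - 420*I*√3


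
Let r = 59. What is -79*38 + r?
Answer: -2943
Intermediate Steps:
-79*38 + r = -79*38 + 59 = -3002 + 59 = -2943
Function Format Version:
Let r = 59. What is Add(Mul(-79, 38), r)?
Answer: -2943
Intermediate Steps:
Add(Mul(-79, 38), r) = Add(Mul(-79, 38), 59) = Add(-3002, 59) = -2943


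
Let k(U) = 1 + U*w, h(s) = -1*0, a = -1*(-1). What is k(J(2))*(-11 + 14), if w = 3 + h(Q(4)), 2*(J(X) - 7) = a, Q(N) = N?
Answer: 141/2 ≈ 70.500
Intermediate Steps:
a = 1
J(X) = 15/2 (J(X) = 7 + (½)*1 = 7 + ½ = 15/2)
h(s) = 0
w = 3 (w = 3 + 0 = 3)
k(U) = 1 + 3*U (k(U) = 1 + U*3 = 1 + 3*U)
k(J(2))*(-11 + 14) = (1 + 3*(15/2))*(-11 + 14) = (1 + 45/2)*3 = (47/2)*3 = 141/2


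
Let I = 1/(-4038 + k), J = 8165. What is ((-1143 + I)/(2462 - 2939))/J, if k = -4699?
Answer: 9986392/34028037585 ≈ 0.00029348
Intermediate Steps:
I = -1/8737 (I = 1/(-4038 - 4699) = 1/(-8737) = -1/8737 ≈ -0.00011446)
((-1143 + I)/(2462 - 2939))/J = ((-1143 - 1/8737)/(2462 - 2939))/8165 = -9986392/8737/(-477)*(1/8165) = -9986392/8737*(-1/477)*(1/8165) = (9986392/4167549)*(1/8165) = 9986392/34028037585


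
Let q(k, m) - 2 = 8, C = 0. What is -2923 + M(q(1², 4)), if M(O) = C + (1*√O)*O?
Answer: -2923 + 10*√10 ≈ -2891.4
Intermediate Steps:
q(k, m) = 10 (q(k, m) = 2 + 8 = 10)
M(O) = O^(3/2) (M(O) = 0 + (1*√O)*O = 0 + √O*O = 0 + O^(3/2) = O^(3/2))
-2923 + M(q(1², 4)) = -2923 + 10^(3/2) = -2923 + 10*√10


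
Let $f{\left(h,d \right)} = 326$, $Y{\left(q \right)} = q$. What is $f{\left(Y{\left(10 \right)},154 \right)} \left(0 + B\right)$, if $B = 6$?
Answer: $1956$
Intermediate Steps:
$f{\left(Y{\left(10 \right)},154 \right)} \left(0 + B\right) = 326 \left(0 + 6\right) = 326 \cdot 6 = 1956$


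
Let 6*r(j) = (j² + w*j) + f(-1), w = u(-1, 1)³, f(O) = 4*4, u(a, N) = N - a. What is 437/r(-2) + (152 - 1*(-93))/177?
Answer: 232537/354 ≈ 656.88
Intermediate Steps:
f(O) = 16
w = 8 (w = (1 - 1*(-1))³ = (1 + 1)³ = 2³ = 8)
r(j) = 8/3 + j²/6 + 4*j/3 (r(j) = ((j² + 8*j) + 16)/6 = (16 + j² + 8*j)/6 = 8/3 + j²/6 + 4*j/3)
437/r(-2) + (152 - 1*(-93))/177 = 437/(8/3 + (⅙)*(-2)² + (4/3)*(-2)) + (152 - 1*(-93))/177 = 437/(8/3 + (⅙)*4 - 8/3) + (152 + 93)*(1/177) = 437/(8/3 + ⅔ - 8/3) + 245*(1/177) = 437/(⅔) + 245/177 = 437*(3/2) + 245/177 = 1311/2 + 245/177 = 232537/354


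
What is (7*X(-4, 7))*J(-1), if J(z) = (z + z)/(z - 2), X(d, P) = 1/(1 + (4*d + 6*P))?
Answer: 14/81 ≈ 0.17284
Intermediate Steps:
X(d, P) = 1/(1 + 4*d + 6*P)
J(z) = 2*z/(-2 + z) (J(z) = (2*z)/(-2 + z) = 2*z/(-2 + z))
(7*X(-4, 7))*J(-1) = (7/(1 + 4*(-4) + 6*7))*(2*(-1)/(-2 - 1)) = (7/(1 - 16 + 42))*(2*(-1)/(-3)) = (7/27)*(2*(-1)*(-⅓)) = (7*(1/27))*(⅔) = (7/27)*(⅔) = 14/81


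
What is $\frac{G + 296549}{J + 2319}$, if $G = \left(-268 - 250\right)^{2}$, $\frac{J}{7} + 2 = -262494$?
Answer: $- \frac{564873}{1835153} \approx -0.30781$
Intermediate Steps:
$J = -1837472$ ($J = -14 + 7 \left(-262494\right) = -14 - 1837458 = -1837472$)
$G = 268324$ ($G = \left(-518\right)^{2} = 268324$)
$\frac{G + 296549}{J + 2319} = \frac{268324 + 296549}{-1837472 + 2319} = \frac{564873}{-1835153} = 564873 \left(- \frac{1}{1835153}\right) = - \frac{564873}{1835153}$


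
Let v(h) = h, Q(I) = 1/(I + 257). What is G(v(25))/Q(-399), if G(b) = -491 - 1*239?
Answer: 103660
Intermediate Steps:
Q(I) = 1/(257 + I)
G(b) = -730 (G(b) = -491 - 239 = -730)
G(v(25))/Q(-399) = -730/(1/(257 - 399)) = -730/(1/(-142)) = -730/(-1/142) = -730*(-142) = 103660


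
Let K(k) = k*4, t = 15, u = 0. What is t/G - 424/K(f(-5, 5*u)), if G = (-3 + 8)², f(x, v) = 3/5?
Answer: -2641/15 ≈ -176.07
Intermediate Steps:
f(x, v) = ⅗ (f(x, v) = 3*(⅕) = ⅗)
G = 25 (G = 5² = 25)
K(k) = 4*k
t/G - 424/K(f(-5, 5*u)) = 15/25 - 424/(4*(⅗)) = 15*(1/25) - 424/12/5 = ⅗ - 424*5/12 = ⅗ - 530/3 = -2641/15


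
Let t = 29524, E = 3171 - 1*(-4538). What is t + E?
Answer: 37233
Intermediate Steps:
E = 7709 (E = 3171 + 4538 = 7709)
t + E = 29524 + 7709 = 37233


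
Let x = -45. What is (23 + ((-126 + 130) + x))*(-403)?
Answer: 7254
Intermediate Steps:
(23 + ((-126 + 130) + x))*(-403) = (23 + ((-126 + 130) - 45))*(-403) = (23 + (4 - 45))*(-403) = (23 - 41)*(-403) = -18*(-403) = 7254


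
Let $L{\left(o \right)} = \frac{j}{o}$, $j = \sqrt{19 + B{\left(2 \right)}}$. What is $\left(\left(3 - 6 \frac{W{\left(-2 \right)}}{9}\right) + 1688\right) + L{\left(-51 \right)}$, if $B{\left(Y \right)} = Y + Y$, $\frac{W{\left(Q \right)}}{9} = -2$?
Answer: $1703 - \frac{\sqrt{23}}{51} \approx 1702.9$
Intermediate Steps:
$W{\left(Q \right)} = -18$ ($W{\left(Q \right)} = 9 \left(-2\right) = -18$)
$B{\left(Y \right)} = 2 Y$
$j = \sqrt{23}$ ($j = \sqrt{19 + 2 \cdot 2} = \sqrt{19 + 4} = \sqrt{23} \approx 4.7958$)
$L{\left(o \right)} = \frac{\sqrt{23}}{o}$
$\left(\left(3 - 6 \frac{W{\left(-2 \right)}}{9}\right) + 1688\right) + L{\left(-51 \right)} = \left(\left(3 - 6 \left(- \frac{18}{9}\right)\right) + 1688\right) + \frac{\sqrt{23}}{-51} = \left(\left(3 - 6 \left(\left(-18\right) \frac{1}{9}\right)\right) + 1688\right) + \sqrt{23} \left(- \frac{1}{51}\right) = \left(\left(3 - -12\right) + 1688\right) - \frac{\sqrt{23}}{51} = \left(\left(3 + 12\right) + 1688\right) - \frac{\sqrt{23}}{51} = \left(15 + 1688\right) - \frac{\sqrt{23}}{51} = 1703 - \frac{\sqrt{23}}{51}$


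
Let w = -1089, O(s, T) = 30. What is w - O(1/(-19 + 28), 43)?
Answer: -1119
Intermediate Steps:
w - O(1/(-19 + 28), 43) = -1089 - 1*30 = -1089 - 30 = -1119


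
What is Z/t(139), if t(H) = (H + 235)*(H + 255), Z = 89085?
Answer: 89085/147356 ≈ 0.60456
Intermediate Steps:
t(H) = (235 + H)*(255 + H)
Z/t(139) = 89085/(59925 + 139² + 490*139) = 89085/(59925 + 19321 + 68110) = 89085/147356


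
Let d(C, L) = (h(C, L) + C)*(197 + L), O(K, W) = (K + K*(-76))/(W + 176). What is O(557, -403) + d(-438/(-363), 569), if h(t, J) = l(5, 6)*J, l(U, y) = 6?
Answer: 71860052455/27467 ≈ 2.6162e+6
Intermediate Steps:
O(K, W) = -75*K/(176 + W) (O(K, W) = (K - 76*K)/(176 + W) = (-75*K)/(176 + W) = -75*K/(176 + W))
h(t, J) = 6*J
d(C, L) = (197 + L)*(C + 6*L) (d(C, L) = (6*L + C)*(197 + L) = (C + 6*L)*(197 + L) = (197 + L)*(C + 6*L))
O(557, -403) + d(-438/(-363), 569) = -75*557/(176 - 403) + (6*569**2 + 197*(-438/(-363)) + 1182*569 - 438/(-363)*569) = -75*557/(-227) + (6*323761 + 197*(-438*(-1/363)) + 672558 - 438*(-1/363)*569) = -75*557*(-1/227) + (1942566 + 197*(146/121) + 672558 + (146/121)*569) = 41775/227 + (1942566 + 28762/121 + 672558 + 83074/121) = 41775/227 + 316541840/121 = 71860052455/27467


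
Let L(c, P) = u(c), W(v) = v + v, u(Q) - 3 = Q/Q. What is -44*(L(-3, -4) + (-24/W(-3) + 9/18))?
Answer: -374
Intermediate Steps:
u(Q) = 4 (u(Q) = 3 + Q/Q = 3 + 1 = 4)
W(v) = 2*v
L(c, P) = 4
-44*(L(-3, -4) + (-24/W(-3) + 9/18)) = -44*(4 + (-24/(2*(-3)) + 9/18)) = -44*(4 + (-24/(-6) + 9*(1/18))) = -44*(4 + (-24*(-1/6) + 1/2)) = -44*(4 + (4 + 1/2)) = -44*(4 + 9/2) = -44*17/2 = -374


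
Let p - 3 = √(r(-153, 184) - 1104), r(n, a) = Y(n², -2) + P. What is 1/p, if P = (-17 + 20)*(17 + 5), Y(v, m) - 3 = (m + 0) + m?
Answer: 3/1048 - I*√1039/1048 ≈ 0.0028626 - 0.030757*I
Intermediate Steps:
Y(v, m) = 3 + 2*m (Y(v, m) = 3 + ((m + 0) + m) = 3 + (m + m) = 3 + 2*m)
P = 66 (P = 3*22 = 66)
r(n, a) = 65 (r(n, a) = (3 + 2*(-2)) + 66 = (3 - 4) + 66 = -1 + 66 = 65)
p = 3 + I*√1039 (p = 3 + √(65 - 1104) = 3 + √(-1039) = 3 + I*√1039 ≈ 3.0 + 32.234*I)
1/p = 1/(3 + I*√1039)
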